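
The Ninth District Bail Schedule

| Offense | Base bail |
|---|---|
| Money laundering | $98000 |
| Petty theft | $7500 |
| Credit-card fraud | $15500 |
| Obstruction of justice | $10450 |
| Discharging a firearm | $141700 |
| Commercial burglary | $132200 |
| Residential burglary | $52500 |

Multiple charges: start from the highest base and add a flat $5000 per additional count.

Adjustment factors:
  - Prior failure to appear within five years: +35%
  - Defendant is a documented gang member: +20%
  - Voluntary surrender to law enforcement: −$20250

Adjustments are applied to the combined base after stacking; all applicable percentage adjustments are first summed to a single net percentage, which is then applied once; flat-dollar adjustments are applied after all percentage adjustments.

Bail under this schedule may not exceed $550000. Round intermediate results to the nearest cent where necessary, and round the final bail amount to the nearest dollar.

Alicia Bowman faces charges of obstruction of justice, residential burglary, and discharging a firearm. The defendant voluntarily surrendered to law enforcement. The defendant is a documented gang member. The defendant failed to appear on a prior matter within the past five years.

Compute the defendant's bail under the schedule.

$214885

Base amounts from the schedule: obstruction of justice $10450; residential burglary $52500; discharging a firearm $141700.
Stacking rule: highest base plus $5000 per additional charge. Highest is discharging a firearm at $141700; 2 additional charges → +$10000. Combined base = $151700.
Net percentage adjustment: +35% +20% = +55%. $151700 × 1.55 = $235135.
Voluntary surrender to law enforcement (−$20250 flat): $235135 − $20250 = $214885.
$214885 is within the $550000 maximum.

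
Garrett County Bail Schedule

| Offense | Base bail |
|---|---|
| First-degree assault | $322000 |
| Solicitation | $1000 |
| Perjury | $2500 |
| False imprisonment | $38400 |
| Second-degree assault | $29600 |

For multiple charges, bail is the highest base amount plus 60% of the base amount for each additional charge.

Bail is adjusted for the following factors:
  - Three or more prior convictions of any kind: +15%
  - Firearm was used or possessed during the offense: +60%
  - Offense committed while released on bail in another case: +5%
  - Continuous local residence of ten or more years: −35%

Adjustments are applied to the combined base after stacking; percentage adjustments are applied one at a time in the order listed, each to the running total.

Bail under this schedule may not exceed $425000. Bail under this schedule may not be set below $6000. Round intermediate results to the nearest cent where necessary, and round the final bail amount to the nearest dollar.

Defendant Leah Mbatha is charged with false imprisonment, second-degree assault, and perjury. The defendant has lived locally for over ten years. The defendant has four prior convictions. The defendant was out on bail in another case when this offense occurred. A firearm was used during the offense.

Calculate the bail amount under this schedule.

Base amounts from the schedule: false imprisonment $38400; second-degree assault $29600; perjury $2500.
Stacking rule: highest base plus 60% of each additional charge. Highest is false imprisonment at $38400. Additional: $29600 × 60% = $17760; $2500 × 60% = $1500. Combined base = $38400 + $19260 = $57660.
Three or more prior convictions of any kind (+15%): $57660 × 1.15 = $66309.
Firearm was used or possessed during the offense (+60%): $66309 × 1.6 = $106094.40.
Offense committed while released on bail in another case (+5%): $106094.40 × 1.05 = $111399.12.
Continuous local residence of ten or more years (−35%): $111399.12 × 0.65 = $72409.43.
$72409.43 is within the $425000 maximum.
$72409.43 is at or above the $6000 minimum.
Rounded to the nearest dollar: $72409.

$72409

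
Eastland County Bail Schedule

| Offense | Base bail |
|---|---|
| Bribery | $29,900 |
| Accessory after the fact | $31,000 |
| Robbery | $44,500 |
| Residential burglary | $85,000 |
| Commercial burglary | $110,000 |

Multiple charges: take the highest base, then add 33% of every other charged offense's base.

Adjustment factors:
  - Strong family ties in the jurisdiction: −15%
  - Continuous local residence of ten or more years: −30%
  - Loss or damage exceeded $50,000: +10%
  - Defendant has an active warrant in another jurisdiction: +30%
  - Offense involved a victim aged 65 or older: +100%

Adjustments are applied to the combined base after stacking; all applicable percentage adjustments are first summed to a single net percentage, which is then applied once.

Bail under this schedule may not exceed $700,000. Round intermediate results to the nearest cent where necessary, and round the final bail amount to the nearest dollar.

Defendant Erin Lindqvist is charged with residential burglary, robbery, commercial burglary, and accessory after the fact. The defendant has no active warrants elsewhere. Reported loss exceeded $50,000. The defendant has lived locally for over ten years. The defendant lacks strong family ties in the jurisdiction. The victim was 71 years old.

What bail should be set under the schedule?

Base amounts from the schedule: residential burglary $85,000; robbery $44,500; commercial burglary $110,000; accessory after the fact $31,000.
Stacking rule: highest base plus 33% of each additional charge. Highest is commercial burglary at $110,000. Additional: $85,000 × 33% = $28,050; $44,500 × 33% = $14,685; $31,000 × 33% = $10,230. Combined base = $110,000 + $52,965 = $162,965.
Net percentage adjustment: −30% +10% +100% = +80%. $162,965 × 1.8 = $293,337.
$293,337 is within the $700,000 maximum.

$293,337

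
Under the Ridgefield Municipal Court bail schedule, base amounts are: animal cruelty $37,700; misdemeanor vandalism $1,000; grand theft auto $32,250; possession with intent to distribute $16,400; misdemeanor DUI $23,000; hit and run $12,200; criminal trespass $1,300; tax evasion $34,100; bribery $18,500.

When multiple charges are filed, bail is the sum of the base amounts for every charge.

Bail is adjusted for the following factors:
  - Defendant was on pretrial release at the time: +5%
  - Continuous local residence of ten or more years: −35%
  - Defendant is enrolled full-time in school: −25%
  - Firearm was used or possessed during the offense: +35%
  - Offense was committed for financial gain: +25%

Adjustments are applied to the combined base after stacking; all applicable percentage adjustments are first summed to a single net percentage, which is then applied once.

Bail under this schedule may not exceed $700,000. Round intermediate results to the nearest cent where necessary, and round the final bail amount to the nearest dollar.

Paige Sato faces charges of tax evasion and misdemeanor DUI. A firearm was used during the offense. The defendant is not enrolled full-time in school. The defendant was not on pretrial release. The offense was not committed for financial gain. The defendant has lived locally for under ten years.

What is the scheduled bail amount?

$77,085

Base amounts from the schedule: tax evasion $34,100; misdemeanor DUI $23,000.
Stacking rule: sum of all bases. $34,100 + $23,000 = $57,100.
Firearm was used or possessed during the offense (+35%): $57,100 × 1.35 = $77,085.
$77,085 is within the $700,000 maximum.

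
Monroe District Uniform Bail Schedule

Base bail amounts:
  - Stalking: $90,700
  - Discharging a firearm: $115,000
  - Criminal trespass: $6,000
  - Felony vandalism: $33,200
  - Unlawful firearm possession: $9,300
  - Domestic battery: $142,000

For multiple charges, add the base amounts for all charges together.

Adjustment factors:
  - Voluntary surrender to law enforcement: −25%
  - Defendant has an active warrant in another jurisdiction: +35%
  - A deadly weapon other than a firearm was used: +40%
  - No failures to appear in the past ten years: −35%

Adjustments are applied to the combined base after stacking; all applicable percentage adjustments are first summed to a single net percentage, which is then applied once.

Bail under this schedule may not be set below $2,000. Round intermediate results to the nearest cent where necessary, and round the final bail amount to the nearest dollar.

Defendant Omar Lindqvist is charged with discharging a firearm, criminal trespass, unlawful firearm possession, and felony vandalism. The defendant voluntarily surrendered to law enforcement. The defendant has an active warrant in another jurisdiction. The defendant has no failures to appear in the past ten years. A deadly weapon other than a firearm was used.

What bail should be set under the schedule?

Base amounts from the schedule: discharging a firearm $115,000; criminal trespass $6,000; unlawful firearm possession $9,300; felony vandalism $33,200.
Stacking rule: sum of all bases. $115,000 + $6,000 + $9,300 + $33,200 = $163,500.
Net percentage adjustment: −25% +35% +40% −35% = +15%. $163,500 × 1.15 = $188,025.
$188,025 is at or above the $2,000 minimum.

$188,025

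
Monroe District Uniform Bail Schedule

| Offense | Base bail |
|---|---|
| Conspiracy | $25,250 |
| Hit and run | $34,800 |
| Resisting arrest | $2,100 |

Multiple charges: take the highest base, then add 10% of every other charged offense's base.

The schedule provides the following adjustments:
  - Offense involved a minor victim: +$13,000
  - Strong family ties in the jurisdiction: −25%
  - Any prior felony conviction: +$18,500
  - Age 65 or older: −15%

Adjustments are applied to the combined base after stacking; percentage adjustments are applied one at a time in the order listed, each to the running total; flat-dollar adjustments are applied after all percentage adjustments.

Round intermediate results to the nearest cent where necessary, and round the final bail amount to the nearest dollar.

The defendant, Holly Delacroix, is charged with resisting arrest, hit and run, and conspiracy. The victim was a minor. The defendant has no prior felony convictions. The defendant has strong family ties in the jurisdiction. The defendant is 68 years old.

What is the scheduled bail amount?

Base amounts from the schedule: resisting arrest $2,100; hit and run $34,800; conspiracy $25,250.
Stacking rule: highest base plus 10% of each additional charge. Highest is hit and run at $34,800. Additional: $2,100 × 10% = $210; $25,250 × 10% = $2,525. Combined base = $34,800 + $2,735 = $37,535.
Strong family ties in the jurisdiction (−25%): $37,535 × 0.75 = $28,151.25.
Age 65 or older (−15%): $28,151.25 × 0.85 = $23,928.56.
Offense involved a minor victim (+$13,000 flat): $23,928.56 + $13,000 = $36,928.56.
Rounded to the nearest dollar: $36,929.

$36,929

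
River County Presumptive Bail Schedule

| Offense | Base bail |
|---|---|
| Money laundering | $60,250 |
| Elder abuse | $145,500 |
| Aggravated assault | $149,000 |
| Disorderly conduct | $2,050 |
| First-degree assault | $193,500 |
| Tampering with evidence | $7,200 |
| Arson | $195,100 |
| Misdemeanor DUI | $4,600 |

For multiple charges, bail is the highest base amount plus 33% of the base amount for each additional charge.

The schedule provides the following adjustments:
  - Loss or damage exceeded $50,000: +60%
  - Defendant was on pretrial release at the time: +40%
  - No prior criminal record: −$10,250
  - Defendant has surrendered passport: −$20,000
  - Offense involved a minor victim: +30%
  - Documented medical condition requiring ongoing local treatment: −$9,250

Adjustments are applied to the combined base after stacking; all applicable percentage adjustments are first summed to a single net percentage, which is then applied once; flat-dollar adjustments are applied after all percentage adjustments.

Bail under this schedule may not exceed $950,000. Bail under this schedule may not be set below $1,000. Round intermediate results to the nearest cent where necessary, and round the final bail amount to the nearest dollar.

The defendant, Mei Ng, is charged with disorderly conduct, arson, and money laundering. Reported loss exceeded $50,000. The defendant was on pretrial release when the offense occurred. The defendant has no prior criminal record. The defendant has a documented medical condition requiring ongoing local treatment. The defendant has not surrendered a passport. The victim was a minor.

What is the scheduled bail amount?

Base amounts from the schedule: disorderly conduct $2,050; arson $195,100; money laundering $60,250.
Stacking rule: highest base plus 33% of each additional charge. Highest is arson at $195,100. Additional: $2,050 × 33% = $676.50; $60,250 × 33% = $19,882.50. Combined base = $195,100 + $20,559 = $215,659.
Net percentage adjustment: +60% +40% +30% = +130%. $215,659 × 2.3 = $496,015.70.
No prior criminal record (−$10,250 flat): $496,015.70 − $10,250 = $485,765.70.
Documented medical condition requiring ongoing local treatment (−$9,250 flat): $485,765.70 − $9,250 = $476,515.70.
$476,515.70 is within the $950,000 maximum.
$476,515.70 is at or above the $1,000 minimum.
Rounded to the nearest dollar: $476,516.

$476,516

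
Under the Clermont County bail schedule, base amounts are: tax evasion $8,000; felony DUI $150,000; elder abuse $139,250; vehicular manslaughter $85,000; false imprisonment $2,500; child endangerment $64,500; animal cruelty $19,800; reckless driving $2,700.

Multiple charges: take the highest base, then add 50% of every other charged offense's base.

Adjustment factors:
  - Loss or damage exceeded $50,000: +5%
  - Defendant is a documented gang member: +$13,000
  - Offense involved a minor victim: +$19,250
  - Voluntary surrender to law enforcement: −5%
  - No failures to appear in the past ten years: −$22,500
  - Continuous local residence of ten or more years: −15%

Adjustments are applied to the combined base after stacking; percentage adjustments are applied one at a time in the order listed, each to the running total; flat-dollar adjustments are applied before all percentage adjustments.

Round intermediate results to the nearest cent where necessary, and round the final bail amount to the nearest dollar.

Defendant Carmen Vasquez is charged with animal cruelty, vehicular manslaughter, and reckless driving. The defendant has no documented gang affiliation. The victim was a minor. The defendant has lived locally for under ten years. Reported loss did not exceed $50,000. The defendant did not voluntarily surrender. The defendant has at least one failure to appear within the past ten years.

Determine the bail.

$115,500

Base amounts from the schedule: animal cruelty $19,800; vehicular manslaughter $85,000; reckless driving $2,700.
Stacking rule: highest base plus 50% of each additional charge. Highest is vehicular manslaughter at $85,000. Additional: $19,800 × 50% = $9,900; $2,700 × 50% = $1,350. Combined base = $85,000 + $11,250 = $96,250.
Offense involved a minor victim (+$19,250 flat): $96,250 + $19,250 = $115,500.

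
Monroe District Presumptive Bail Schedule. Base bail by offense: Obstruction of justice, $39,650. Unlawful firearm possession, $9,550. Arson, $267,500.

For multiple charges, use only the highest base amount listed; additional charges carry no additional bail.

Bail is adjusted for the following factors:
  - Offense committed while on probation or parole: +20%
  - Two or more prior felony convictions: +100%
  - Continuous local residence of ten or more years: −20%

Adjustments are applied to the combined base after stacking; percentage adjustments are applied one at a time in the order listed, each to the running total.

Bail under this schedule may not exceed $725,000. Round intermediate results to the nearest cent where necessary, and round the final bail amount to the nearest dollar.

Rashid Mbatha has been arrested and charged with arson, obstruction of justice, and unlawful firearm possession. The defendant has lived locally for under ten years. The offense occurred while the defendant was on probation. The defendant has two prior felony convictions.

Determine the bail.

$642,000

Base amounts from the schedule: arson $267,500; obstruction of justice $39,650; unlawful firearm possession $9,550.
Stacking rule: use the highest base only. Highest is arson at $267,500. Combined base = $267,500.
Offense committed while on probation or parole (+20%): $267,500 × 1.2 = $321,000.
Two or more prior felony convictions (+100%): $321,000 × 2 = $642,000.
$642,000 is within the $725,000 maximum.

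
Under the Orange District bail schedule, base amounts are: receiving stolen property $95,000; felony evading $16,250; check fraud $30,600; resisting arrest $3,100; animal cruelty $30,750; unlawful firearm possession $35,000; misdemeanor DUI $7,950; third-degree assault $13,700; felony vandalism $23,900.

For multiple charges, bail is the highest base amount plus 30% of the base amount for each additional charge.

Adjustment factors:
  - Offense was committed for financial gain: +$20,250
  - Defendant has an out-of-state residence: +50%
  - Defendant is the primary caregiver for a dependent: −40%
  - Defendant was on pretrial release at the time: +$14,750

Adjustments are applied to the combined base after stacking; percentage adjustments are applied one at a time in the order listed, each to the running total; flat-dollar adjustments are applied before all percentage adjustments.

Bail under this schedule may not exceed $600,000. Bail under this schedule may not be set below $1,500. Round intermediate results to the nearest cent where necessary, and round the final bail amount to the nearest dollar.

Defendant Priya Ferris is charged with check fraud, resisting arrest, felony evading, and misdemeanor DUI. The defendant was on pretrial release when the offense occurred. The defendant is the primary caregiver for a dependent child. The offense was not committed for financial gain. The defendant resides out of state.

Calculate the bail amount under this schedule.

$48,186

Base amounts from the schedule: check fraud $30,600; resisting arrest $3,100; felony evading $16,250; misdemeanor DUI $7,950.
Stacking rule: highest base plus 30% of each additional charge. Highest is check fraud at $30,600. Additional: $3,100 × 30% = $930; $16,250 × 30% = $4,875; $7,950 × 30% = $2,385. Combined base = $30,600 + $8,190 = $38,790.
Defendant was on pretrial release at the time (+$14,750 flat): $38,790 + $14,750 = $53,540.
Defendant has an out-of-state residence (+50%): $53,540 × 1.5 = $80,310.
Defendant is the primary caregiver for a dependent (−40%): $80,310 × 0.6 = $48,186.
$48,186 is within the $600,000 maximum.
$48,186 is at or above the $1,500 minimum.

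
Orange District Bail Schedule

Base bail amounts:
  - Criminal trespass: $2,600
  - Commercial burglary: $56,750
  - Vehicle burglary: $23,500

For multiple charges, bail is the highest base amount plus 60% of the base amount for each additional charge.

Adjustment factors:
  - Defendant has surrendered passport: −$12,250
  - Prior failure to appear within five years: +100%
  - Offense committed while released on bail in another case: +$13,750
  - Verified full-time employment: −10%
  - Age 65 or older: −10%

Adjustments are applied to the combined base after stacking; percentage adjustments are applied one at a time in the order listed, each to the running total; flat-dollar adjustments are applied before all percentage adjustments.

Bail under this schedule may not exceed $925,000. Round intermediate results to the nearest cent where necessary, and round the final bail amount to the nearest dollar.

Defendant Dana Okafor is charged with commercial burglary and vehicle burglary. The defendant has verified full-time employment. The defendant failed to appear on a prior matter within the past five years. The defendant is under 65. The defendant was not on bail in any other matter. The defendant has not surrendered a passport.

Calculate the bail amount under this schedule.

Base amounts from the schedule: commercial burglary $56,750; vehicle burglary $23,500.
Stacking rule: highest base plus 60% of each additional charge. Highest is commercial burglary at $56,750. Additional: $23,500 × 60% = $14,100. Combined base = $56,750 + $14,100 = $70,850.
Prior failure to appear within five years (+100%): $70,850 × 2 = $141,700.
Verified full-time employment (−10%): $141,700 × 0.9 = $127,530.
$127,530 is within the $925,000 maximum.

$127,530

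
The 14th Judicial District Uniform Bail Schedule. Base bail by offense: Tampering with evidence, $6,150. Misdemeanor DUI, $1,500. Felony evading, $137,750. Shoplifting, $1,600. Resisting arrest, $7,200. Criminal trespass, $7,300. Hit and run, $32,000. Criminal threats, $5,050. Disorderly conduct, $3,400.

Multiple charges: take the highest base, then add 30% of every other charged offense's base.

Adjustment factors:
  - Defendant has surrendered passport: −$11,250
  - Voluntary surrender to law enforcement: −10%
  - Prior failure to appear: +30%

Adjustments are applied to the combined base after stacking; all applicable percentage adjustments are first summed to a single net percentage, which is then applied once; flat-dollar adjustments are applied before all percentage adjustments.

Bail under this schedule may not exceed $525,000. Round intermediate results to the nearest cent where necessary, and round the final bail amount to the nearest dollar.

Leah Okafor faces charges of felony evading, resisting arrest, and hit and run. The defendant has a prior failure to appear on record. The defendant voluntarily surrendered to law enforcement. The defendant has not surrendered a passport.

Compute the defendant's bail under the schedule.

Base amounts from the schedule: felony evading $137,750; resisting arrest $7,200; hit and run $32,000.
Stacking rule: highest base plus 30% of each additional charge. Highest is felony evading at $137,750. Additional: $7,200 × 30% = $2,160; $32,000 × 30% = $9,600. Combined base = $137,750 + $11,760 = $149,510.
Net percentage adjustment: −10% +30% = +20%. $149,510 × 1.2 = $179,412.
$179,412 is within the $525,000 maximum.

$179,412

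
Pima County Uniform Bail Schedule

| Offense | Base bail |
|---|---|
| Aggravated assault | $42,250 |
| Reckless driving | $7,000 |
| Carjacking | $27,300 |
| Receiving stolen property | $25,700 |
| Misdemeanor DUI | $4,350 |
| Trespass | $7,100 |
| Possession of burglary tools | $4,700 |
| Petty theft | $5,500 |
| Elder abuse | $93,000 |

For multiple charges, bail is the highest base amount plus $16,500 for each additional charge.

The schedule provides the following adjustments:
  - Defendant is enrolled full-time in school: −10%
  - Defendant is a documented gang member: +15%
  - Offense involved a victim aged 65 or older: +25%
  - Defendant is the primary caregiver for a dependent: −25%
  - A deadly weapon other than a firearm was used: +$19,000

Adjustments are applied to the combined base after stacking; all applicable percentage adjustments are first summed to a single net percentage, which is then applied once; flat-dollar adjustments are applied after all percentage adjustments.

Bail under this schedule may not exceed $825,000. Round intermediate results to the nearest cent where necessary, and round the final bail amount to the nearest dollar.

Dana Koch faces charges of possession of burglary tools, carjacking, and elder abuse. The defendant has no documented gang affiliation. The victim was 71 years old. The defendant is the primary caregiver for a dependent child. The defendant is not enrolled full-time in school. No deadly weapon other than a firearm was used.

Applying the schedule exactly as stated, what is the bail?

Base amounts from the schedule: possession of burglary tools $4,700; carjacking $27,300; elder abuse $93,000.
Stacking rule: highest base plus $16,500 per additional charge. Highest is elder abuse at $93,000; 2 additional charges → +$33,000. Combined base = $126,000.
Net percentage adjustment: +25% −25% = +0%. $126,000 × 1 = $126,000.
$126,000 is within the $825,000 maximum.

$126,000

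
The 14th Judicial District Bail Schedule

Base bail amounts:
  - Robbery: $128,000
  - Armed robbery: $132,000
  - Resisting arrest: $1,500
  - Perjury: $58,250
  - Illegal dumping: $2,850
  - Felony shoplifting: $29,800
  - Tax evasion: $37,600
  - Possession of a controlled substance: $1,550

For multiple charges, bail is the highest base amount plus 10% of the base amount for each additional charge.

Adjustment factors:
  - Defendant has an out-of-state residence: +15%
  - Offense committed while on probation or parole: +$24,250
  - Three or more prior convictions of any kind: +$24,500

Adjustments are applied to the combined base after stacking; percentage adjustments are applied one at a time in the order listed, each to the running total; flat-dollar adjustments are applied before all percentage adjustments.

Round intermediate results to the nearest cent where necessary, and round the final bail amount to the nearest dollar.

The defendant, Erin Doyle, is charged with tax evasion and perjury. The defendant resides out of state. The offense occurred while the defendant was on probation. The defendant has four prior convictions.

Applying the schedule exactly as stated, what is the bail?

$127,374

Base amounts from the schedule: tax evasion $37,600; perjury $58,250.
Stacking rule: highest base plus 10% of each additional charge. Highest is perjury at $58,250. Additional: $37,600 × 10% = $3,760. Combined base = $58,250 + $3,760 = $62,010.
Offense committed while on probation or parole (+$24,250 flat): $62,010 + $24,250 = $86,260.
Three or more prior convictions of any kind (+$24,500 flat): $86,260 + $24,500 = $110,760.
Defendant has an out-of-state residence (+15%): $110,760 × 1.15 = $127,374.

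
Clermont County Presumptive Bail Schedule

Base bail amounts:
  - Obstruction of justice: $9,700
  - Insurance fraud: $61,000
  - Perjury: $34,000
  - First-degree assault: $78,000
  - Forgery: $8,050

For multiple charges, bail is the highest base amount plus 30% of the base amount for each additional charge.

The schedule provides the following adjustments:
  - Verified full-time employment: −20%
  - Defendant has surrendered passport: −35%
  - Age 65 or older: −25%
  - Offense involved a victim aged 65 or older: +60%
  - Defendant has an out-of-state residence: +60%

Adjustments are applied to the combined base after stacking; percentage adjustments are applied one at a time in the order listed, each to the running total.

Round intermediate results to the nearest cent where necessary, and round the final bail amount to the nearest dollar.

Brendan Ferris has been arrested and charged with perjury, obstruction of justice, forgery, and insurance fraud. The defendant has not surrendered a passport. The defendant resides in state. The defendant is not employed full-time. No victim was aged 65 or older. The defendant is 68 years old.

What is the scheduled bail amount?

$57,394

Base amounts from the schedule: perjury $34,000; obstruction of justice $9,700; forgery $8,050; insurance fraud $61,000.
Stacking rule: highest base plus 30% of each additional charge. Highest is insurance fraud at $61,000. Additional: $34,000 × 30% = $10,200; $9,700 × 30% = $2,910; $8,050 × 30% = $2,415. Combined base = $61,000 + $15,525 = $76,525.
Age 65 or older (−25%): $76,525 × 0.75 = $57,393.75.
Rounded to the nearest dollar: $57,394.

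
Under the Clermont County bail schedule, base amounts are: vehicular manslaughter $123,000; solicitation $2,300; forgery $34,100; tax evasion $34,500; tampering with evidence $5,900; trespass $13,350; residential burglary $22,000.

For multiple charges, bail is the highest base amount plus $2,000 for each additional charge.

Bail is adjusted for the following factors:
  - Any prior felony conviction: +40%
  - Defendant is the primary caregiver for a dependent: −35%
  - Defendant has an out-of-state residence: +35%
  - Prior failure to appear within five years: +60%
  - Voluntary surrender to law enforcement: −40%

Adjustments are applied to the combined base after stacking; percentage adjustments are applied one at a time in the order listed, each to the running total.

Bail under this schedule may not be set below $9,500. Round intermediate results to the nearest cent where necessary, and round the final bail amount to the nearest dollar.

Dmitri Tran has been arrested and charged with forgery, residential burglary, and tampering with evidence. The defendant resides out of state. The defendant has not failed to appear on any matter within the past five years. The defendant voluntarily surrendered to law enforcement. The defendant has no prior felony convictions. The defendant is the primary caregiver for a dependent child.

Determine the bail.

$20,060

Base amounts from the schedule: forgery $34,100; residential burglary $22,000; tampering with evidence $5,900.
Stacking rule: highest base plus $2,000 per additional charge. Highest is forgery at $34,100; 2 additional charges → +$4,000. Combined base = $38,100.
Defendant is the primary caregiver for a dependent (−35%): $38,100 × 0.65 = $24,765.
Defendant has an out-of-state residence (+35%): $24,765 × 1.35 = $33,432.75.
Voluntary surrender to law enforcement (−40%): $33,432.75 × 0.6 = $20,059.65.
$20,059.65 is at or above the $9,500 minimum.
Rounded to the nearest dollar: $20,060.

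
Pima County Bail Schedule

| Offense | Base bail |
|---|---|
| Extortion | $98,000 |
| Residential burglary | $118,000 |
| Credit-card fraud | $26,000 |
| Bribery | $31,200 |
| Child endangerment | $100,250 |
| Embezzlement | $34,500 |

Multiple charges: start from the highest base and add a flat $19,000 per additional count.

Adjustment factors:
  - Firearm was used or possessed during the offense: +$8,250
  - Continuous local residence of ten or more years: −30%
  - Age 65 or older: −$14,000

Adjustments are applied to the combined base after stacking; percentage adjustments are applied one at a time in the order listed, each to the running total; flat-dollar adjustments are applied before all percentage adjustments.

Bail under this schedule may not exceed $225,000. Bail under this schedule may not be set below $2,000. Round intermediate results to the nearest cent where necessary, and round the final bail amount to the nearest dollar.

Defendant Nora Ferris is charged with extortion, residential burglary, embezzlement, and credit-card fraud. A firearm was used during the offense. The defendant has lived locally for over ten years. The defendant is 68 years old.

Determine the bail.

$118,475

Base amounts from the schedule: extortion $98,000; residential burglary $118,000; embezzlement $34,500; credit-card fraud $26,000.
Stacking rule: highest base plus $19,000 per additional charge. Highest is residential burglary at $118,000; 3 additional charges → +$57,000. Combined base = $175,000.
Firearm was used or possessed during the offense (+$8,250 flat): $175,000 + $8,250 = $183,250.
Age 65 or older (−$14,000 flat): $183,250 − $14,000 = $169,250.
Continuous local residence of ten or more years (−30%): $169,250 × 0.7 = $118,475.
$118,475 is within the $225,000 maximum.
$118,475 is at or above the $2,000 minimum.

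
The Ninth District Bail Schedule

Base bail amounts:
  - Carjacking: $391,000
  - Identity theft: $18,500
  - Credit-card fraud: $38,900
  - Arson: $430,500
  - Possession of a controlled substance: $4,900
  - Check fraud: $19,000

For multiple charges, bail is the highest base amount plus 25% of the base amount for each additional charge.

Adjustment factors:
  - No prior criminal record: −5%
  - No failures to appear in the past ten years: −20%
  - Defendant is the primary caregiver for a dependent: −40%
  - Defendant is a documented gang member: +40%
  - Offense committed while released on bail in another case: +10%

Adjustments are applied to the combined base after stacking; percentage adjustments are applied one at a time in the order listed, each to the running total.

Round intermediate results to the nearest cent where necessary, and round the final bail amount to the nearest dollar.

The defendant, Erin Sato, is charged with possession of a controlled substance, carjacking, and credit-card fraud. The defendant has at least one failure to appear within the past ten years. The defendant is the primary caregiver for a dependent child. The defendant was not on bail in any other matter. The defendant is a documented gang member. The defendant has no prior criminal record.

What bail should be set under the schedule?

$320,756

Base amounts from the schedule: possession of a controlled substance $4,900; carjacking $391,000; credit-card fraud $38,900.
Stacking rule: highest base plus 25% of each additional charge. Highest is carjacking at $391,000. Additional: $4,900 × 25% = $1,225; $38,900 × 25% = $9,725. Combined base = $391,000 + $10,950 = $401,950.
No prior criminal record (−5%): $401,950 × 0.95 = $381,852.50.
Defendant is the primary caregiver for a dependent (−40%): $381,852.50 × 0.6 = $229,111.50.
Defendant is a documented gang member (+40%): $229,111.50 × 1.4 = $320,756.10.
Rounded to the nearest dollar: $320,756.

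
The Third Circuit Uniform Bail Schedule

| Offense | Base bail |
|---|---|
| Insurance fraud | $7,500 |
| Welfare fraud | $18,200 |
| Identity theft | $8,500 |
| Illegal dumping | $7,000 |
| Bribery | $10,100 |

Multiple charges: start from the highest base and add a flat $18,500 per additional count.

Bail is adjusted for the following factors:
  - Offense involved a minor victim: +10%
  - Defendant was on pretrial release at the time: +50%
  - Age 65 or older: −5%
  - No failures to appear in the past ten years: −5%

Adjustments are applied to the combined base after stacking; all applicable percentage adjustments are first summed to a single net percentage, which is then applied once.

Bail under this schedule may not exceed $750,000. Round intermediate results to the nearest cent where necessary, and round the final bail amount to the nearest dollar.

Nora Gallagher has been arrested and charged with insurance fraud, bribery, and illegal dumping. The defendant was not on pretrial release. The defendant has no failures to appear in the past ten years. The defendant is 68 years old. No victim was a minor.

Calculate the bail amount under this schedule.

$42,390

Base amounts from the schedule: insurance fraud $7,500; bribery $10,100; illegal dumping $7,000.
Stacking rule: highest base plus $18,500 per additional charge. Highest is bribery at $10,100; 2 additional charges → +$37,000. Combined base = $47,100.
Net percentage adjustment: −5% −5% = −10%. $47,100 × 0.9 = $42,390.
$42,390 is within the $750,000 maximum.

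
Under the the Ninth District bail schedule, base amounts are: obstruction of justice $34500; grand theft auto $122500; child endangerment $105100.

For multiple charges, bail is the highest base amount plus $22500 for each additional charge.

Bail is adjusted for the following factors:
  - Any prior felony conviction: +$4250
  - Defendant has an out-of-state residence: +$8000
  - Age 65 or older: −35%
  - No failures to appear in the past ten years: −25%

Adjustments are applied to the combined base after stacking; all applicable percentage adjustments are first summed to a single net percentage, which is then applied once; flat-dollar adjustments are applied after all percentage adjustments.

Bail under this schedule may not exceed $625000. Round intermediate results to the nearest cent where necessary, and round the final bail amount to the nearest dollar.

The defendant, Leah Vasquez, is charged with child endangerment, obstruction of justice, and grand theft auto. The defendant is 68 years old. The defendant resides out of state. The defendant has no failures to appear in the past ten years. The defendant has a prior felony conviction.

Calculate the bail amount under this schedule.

$79250

Base amounts from the schedule: child endangerment $105100; obstruction of justice $34500; grand theft auto $122500.
Stacking rule: highest base plus $22500 per additional charge. Highest is grand theft auto at $122500; 2 additional charges → +$45000. Combined base = $167500.
Net percentage adjustment: −35% −25% = −60%. $167500 × 0.4 = $67000.
Any prior felony conviction (+$4250 flat): $67000 + $4250 = $71250.
Defendant has an out-of-state residence (+$8000 flat): $71250 + $8000 = $79250.
$79250 is within the $625000 maximum.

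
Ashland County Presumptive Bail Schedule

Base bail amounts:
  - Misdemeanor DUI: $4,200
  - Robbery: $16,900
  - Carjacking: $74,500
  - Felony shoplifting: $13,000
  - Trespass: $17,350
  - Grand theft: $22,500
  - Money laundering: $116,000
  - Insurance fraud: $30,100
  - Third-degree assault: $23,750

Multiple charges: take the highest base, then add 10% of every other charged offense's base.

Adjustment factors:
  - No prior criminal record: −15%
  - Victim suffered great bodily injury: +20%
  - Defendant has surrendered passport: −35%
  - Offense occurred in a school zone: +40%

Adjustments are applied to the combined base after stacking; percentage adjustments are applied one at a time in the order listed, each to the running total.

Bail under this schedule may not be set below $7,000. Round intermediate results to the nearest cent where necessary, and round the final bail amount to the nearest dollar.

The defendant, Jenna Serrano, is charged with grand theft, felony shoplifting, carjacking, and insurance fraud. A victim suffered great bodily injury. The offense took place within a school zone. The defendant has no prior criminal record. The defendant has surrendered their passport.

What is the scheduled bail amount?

$75,240

Base amounts from the schedule: grand theft $22,500; felony shoplifting $13,000; carjacking $74,500; insurance fraud $30,100.
Stacking rule: highest base plus 10% of each additional charge. Highest is carjacking at $74,500. Additional: $22,500 × 10% = $2,250; $13,000 × 10% = $1,300; $30,100 × 10% = $3,010. Combined base = $74,500 + $6,560 = $81,060.
No prior criminal record (−15%): $81,060 × 0.85 = $68,901.
Victim suffered great bodily injury (+20%): $68,901 × 1.2 = $82,681.20.
Defendant has surrendered passport (−35%): $82,681.20 × 0.65 = $53,742.78.
Offense occurred in a school zone (+40%): $53,742.78 × 1.4 = $75,239.89.
$75,239.89 is at or above the $7,000 minimum.
Rounded to the nearest dollar: $75,240.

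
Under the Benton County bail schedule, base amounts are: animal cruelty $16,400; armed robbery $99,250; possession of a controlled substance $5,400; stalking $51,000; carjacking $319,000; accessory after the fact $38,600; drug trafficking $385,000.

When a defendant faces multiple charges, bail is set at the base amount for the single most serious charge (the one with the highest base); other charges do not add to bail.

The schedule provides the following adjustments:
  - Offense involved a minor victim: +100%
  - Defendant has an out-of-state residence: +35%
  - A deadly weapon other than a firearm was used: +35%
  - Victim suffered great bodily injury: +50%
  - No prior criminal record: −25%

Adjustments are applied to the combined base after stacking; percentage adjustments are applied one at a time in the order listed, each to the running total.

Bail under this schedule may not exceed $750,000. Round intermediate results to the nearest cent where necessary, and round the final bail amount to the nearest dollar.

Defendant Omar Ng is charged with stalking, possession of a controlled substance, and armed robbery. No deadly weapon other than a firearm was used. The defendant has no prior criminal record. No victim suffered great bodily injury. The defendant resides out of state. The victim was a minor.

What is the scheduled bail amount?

Base amounts from the schedule: stalking $51,000; possession of a controlled substance $5,400; armed robbery $99,250.
Stacking rule: use the highest base only. Highest is armed robbery at $99,250. Combined base = $99,250.
Offense involved a minor victim (+100%): $99,250 × 2 = $198,500.
Defendant has an out-of-state residence (+35%): $198,500 × 1.35 = $267,975.
No prior criminal record (−25%): $267,975 × 0.75 = $200,981.25.
$200,981.25 is within the $750,000 maximum.
Rounded to the nearest dollar: $200,981.

$200,981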